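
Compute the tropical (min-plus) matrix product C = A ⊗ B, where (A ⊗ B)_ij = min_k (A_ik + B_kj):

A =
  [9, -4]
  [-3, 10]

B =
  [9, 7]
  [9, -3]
A ⊗ B =
  [5, -7]
  [6, 4]

Apply the min-plus product entry-by-entry:
  C[0][0] = min over k of (A[0][0] + B[0][0] = 9 + 9 = 18, A[0][1] + B[1][0] = -4 + 9 = 5) = 5 (attained at k = 1)
  C[0][1] = min over k of (A[0][0] + B[0][1] = 9 + 7 = 16, A[0][1] + B[1][1] = -4 + -3 = -7) = -7 (attained at k = 1)
  C[1][0] = min over k of (A[1][0] + B[0][0] = -3 + 9 = 6, A[1][1] + B[1][0] = 10 + 9 = 19) = 6 (attained at k = 0)
  C[1][1] = min over k of (A[1][0] + B[0][1] = -3 + 7 = 4, A[1][1] + B[1][1] = 10 + -3 = 7) = 4 (attained at k = 0)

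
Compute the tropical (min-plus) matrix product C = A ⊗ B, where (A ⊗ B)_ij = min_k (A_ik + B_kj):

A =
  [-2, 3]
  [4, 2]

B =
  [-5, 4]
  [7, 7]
A ⊗ B =
  [-7, 2]
  [-1, 8]

Apply the min-plus product entry-by-entry:
  C[0][0] = min over k of (A[0][0] + B[0][0] = -2 + -5 = -7, A[0][1] + B[1][0] = 3 + 7 = 10) = -7 (attained at k = 0)
  C[0][1] = min over k of (A[0][0] + B[0][1] = -2 + 4 = 2, A[0][1] + B[1][1] = 3 + 7 = 10) = 2 (attained at k = 0)
  C[1][0] = min over k of (A[1][0] + B[0][0] = 4 + -5 = -1, A[1][1] + B[1][0] = 2 + 7 = 9) = -1 (attained at k = 0)
  C[1][1] = min over k of (A[1][0] + B[0][1] = 4 + 4 = 8, A[1][1] + B[1][1] = 2 + 7 = 9) = 8 (attained at k = 0)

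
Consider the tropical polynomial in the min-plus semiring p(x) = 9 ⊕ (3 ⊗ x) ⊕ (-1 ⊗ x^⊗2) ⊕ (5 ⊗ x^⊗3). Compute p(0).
p(0) = -1

A tropical monomial a ⊗ x^⊗i evaluates to a + i · x. Evaluating each term at x = 0:
  Term 0 contributes 9 + 0 · 0 = 9
  Term 1 contributes 3 + 1 · 0 = 3
  Term 2 contributes -1 + 2 · 0 = -1
  Term 3 contributes 5 + 3 · 0 = 5
p(0) = ⊕ of these = min[9, 3, -1, 5] = -1.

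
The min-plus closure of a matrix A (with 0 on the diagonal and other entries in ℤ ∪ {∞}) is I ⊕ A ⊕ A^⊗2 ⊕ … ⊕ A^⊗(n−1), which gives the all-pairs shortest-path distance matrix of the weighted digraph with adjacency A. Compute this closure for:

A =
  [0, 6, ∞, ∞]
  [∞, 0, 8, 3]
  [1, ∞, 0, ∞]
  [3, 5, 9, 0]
Closure =
  [0, 6, 14, 9]
  [6, 0, 8, 3]
  [1, 7, 0, 10]
  [3, 5, 9, 0]

This is the Floyd-Warshall all-pairs shortest-path computation. For each intermediate vertex k = 0, 1, …, 3, update dist[i][j] ← min(dist[i][j], dist[i][k] + dist[k][j]). The final matrix gives, for each (i, j), the minimum total weight of any directed path from i to j (possibly empty when i = j).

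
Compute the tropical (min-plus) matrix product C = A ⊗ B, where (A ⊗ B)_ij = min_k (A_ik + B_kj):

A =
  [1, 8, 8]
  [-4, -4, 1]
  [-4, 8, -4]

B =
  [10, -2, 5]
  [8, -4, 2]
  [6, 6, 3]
A ⊗ B =
  [11, -1, 6]
  [4, -8, -2]
  [2, -6, -1]

Apply the min-plus product entry-by-entry:
  C[0][0] = min over k of (A[0][0] + B[0][0] = 1 + 10 = 11, A[0][1] + B[1][0] = 8 + 8 = 16, A[0][2] + B[2][0] = 8 + 6 = 14) = 11 (attained at k = 0)
  C[0][1] = min over k of (A[0][0] + B[0][1] = 1 + -2 = -1, A[0][1] + B[1][1] = 8 + -4 = 4, A[0][2] + B[2][1] = 8 + 6 = 14) = -1 (attained at k = 0)
  C[0][2] = min over k of (A[0][0] + B[0][2] = 1 + 5 = 6, A[0][1] + B[1][2] = 8 + 2 = 10, A[0][2] + B[2][2] = 8 + 3 = 11) = 6 (attained at k = 0)
  C[1][0] = min over k of (A[1][0] + B[0][0] = -4 + 10 = 6, A[1][1] + B[1][0] = -4 + 8 = 4, A[1][2] + B[2][0] = 1 + 6 = 7) = 4 (attained at k = 1)
  C[1][1] = min over k of (A[1][0] + B[0][1] = -4 + -2 = -6, A[1][1] + B[1][1] = -4 + -4 = -8, A[1][2] + B[2][1] = 1 + 6 = 7) = -8 (attained at k = 1)
  C[1][2] = min over k of (A[1][0] + B[0][2] = -4 + 5 = 1, A[1][1] + B[1][2] = -4 + 2 = -2, A[1][2] + B[2][2] = 1 + 3 = 4) = -2 (attained at k = 1)
  C[2][0] = min over k of (A[2][0] + B[0][0] = -4 + 10 = 6, A[2][1] + B[1][0] = 8 + 8 = 16, A[2][2] + B[2][0] = -4 + 6 = 2) = 2 (attained at k = 2)
  C[2][1] = min over k of (A[2][0] + B[0][1] = -4 + -2 = -6, A[2][1] + B[1][1] = 8 + -4 = 4, A[2][2] + B[2][1] = -4 + 6 = 2) = -6 (attained at k = 0)
  C[2][2] = min over k of (A[2][0] + B[0][2] = -4 + 5 = 1, A[2][1] + B[1][2] = 8 + 2 = 10, A[2][2] + B[2][2] = -4 + 3 = -1) = -1 (attained at k = 2)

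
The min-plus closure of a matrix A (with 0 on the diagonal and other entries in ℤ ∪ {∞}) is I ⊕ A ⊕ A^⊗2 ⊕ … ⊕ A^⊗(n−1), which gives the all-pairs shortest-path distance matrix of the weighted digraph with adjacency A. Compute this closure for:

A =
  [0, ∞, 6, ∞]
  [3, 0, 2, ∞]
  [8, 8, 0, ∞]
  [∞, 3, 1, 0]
Closure =
  [0, 14, 6, ∞]
  [3, 0, 2, ∞]
  [8, 8, 0, ∞]
  [6, 3, 1, 0]

This is the Floyd-Warshall all-pairs shortest-path computation. For each intermediate vertex k = 0, 1, …, 3, update dist[i][j] ← min(dist[i][j], dist[i][k] + dist[k][j]). The final matrix gives, for each (i, j), the minimum total weight of any directed path from i to j (possibly empty when i = j).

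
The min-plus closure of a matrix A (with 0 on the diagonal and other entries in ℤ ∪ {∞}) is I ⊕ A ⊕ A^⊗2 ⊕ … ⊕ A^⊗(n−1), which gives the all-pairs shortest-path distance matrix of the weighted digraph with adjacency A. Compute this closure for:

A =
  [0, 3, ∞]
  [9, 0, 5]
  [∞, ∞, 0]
Closure =
  [0, 3, 8]
  [9, 0, 5]
  [∞, ∞, 0]

This is the Floyd-Warshall all-pairs shortest-path computation. For each intermediate vertex k = 0, 1, …, 2, update dist[i][j] ← min(dist[i][j], dist[i][k] + dist[k][j]). The final matrix gives, for each (i, j), the minimum total weight of any directed path from i to j (possibly empty when i = j).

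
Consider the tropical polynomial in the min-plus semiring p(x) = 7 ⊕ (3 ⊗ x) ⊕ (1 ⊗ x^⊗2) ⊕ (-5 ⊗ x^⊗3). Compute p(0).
p(0) = -5

A tropical monomial a ⊗ x^⊗i evaluates to a + i · x. Evaluating each term at x = 0:
  Term 0 contributes 7 + 0 · 0 = 7
  Term 1 contributes 3 + 1 · 0 = 3
  Term 2 contributes 1 + 2 · 0 = 1
  Term 3 contributes -5 + 3 · 0 = -5
p(0) = ⊕ of these = min[7, 3, 1, -5] = -5.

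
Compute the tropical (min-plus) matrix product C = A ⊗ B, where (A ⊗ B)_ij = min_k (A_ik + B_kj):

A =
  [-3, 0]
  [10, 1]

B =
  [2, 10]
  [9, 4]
A ⊗ B =
  [-1, 4]
  [10, 5]

Apply the min-plus product entry-by-entry:
  C[0][0] = min over k of (A[0][0] + B[0][0] = -3 + 2 = -1, A[0][1] + B[1][0] = 0 + 9 = 9) = -1 (attained at k = 0)
  C[0][1] = min over k of (A[0][0] + B[0][1] = -3 + 10 = 7, A[0][1] + B[1][1] = 0 + 4 = 4) = 4 (attained at k = 1)
  C[1][0] = min over k of (A[1][0] + B[0][0] = 10 + 2 = 12, A[1][1] + B[1][0] = 1 + 9 = 10) = 10 (attained at k = 1)
  C[1][1] = min over k of (A[1][0] + B[0][1] = 10 + 10 = 20, A[1][1] + B[1][1] = 1 + 4 = 5) = 5 (attained at k = 1)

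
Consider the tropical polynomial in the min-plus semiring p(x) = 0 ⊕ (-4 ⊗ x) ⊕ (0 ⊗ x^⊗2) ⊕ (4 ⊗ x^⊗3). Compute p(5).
p(5) = 0

A tropical monomial a ⊗ x^⊗i evaluates to a + i · x. Evaluating each term at x = 5:
  Term 0 contributes 0 + 0 · 5 = 0
  Term 1 contributes -4 + 1 · 5 = 1
  Term 2 contributes 0 + 2 · 5 = 10
  Term 3 contributes 4 + 3 · 5 = 19
p(5) = ⊕ of these = min[0, 1, 10, 19] = 0.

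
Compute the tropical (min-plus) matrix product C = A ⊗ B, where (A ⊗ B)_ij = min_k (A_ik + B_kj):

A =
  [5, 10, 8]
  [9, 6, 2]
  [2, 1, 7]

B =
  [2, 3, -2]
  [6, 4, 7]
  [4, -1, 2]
A ⊗ B =
  [7, 7, 3]
  [6, 1, 4]
  [4, 5, 0]

Apply the min-plus product entry-by-entry:
  C[0][0] = min over k of (A[0][0] + B[0][0] = 5 + 2 = 7, A[0][1] + B[1][0] = 10 + 6 = 16, A[0][2] + B[2][0] = 8 + 4 = 12) = 7 (attained at k = 0)
  C[0][1] = min over k of (A[0][0] + B[0][1] = 5 + 3 = 8, A[0][1] + B[1][1] = 10 + 4 = 14, A[0][2] + B[2][1] = 8 + -1 = 7) = 7 (attained at k = 2)
  C[0][2] = min over k of (A[0][0] + B[0][2] = 5 + -2 = 3, A[0][1] + B[1][2] = 10 + 7 = 17, A[0][2] + B[2][2] = 8 + 2 = 10) = 3 (attained at k = 0)
  C[1][0] = min over k of (A[1][0] + B[0][0] = 9 + 2 = 11, A[1][1] + B[1][0] = 6 + 6 = 12, A[1][2] + B[2][0] = 2 + 4 = 6) = 6 (attained at k = 2)
  C[1][1] = min over k of (A[1][0] + B[0][1] = 9 + 3 = 12, A[1][1] + B[1][1] = 6 + 4 = 10, A[1][2] + B[2][1] = 2 + -1 = 1) = 1 (attained at k = 2)
  C[1][2] = min over k of (A[1][0] + B[0][2] = 9 + -2 = 7, A[1][1] + B[1][2] = 6 + 7 = 13, A[1][2] + B[2][2] = 2 + 2 = 4) = 4 (attained at k = 2)
  C[2][0] = min over k of (A[2][0] + B[0][0] = 2 + 2 = 4, A[2][1] + B[1][0] = 1 + 6 = 7, A[2][2] + B[2][0] = 7 + 4 = 11) = 4 (attained at k = 0)
  C[2][1] = min over k of (A[2][0] + B[0][1] = 2 + 3 = 5, A[2][1] + B[1][1] = 1 + 4 = 5, A[2][2] + B[2][1] = 7 + -1 = 6) = 5 (attained at k = 0)
  C[2][2] = min over k of (A[2][0] + B[0][2] = 2 + -2 = 0, A[2][1] + B[1][2] = 1 + 7 = 8, A[2][2] + B[2][2] = 7 + 2 = 9) = 0 (attained at k = 0)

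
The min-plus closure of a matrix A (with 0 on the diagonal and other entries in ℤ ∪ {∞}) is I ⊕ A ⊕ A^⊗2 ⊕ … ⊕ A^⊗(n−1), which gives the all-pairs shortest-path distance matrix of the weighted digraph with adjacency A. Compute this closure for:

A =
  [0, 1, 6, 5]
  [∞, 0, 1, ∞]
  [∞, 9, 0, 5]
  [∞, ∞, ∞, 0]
Closure =
  [0, 1, 2, 5]
  [∞, 0, 1, 6]
  [∞, 9, 0, 5]
  [∞, ∞, ∞, 0]

This is the Floyd-Warshall all-pairs shortest-path computation. For each intermediate vertex k = 0, 1, …, 3, update dist[i][j] ← min(dist[i][j], dist[i][k] + dist[k][j]). The final matrix gives, for each (i, j), the minimum total weight of any directed path from i to j (possibly empty when i = j).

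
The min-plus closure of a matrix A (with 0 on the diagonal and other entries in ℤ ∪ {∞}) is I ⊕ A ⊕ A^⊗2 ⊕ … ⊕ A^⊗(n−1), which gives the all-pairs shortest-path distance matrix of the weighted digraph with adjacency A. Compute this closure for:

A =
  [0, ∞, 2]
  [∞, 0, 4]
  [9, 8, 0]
Closure =
  [0, 10, 2]
  [13, 0, 4]
  [9, 8, 0]

This is the Floyd-Warshall all-pairs shortest-path computation. For each intermediate vertex k = 0, 1, …, 2, update dist[i][j] ← min(dist[i][j], dist[i][k] + dist[k][j]). The final matrix gives, for each (i, j), the minimum total weight of any directed path from i to j (possibly empty when i = j).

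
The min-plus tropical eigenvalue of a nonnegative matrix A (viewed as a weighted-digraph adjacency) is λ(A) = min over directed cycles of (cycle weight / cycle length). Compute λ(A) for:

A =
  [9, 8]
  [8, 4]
λ(A) = 4

Enumerate directed cycles and compute their means (weight / length). Sample:
  cycle 0 → 0: weight = 9, length = 1, mean = 9/1 ≈ 9.000
  cycle 1 → 1: weight = 4, length = 1, mean = 4/1 ≈ 4.000
  cycle 0 → 1 → 0: weight = 16, length = 2, mean = 16/2 ≈ 8.000
  cycle 1 → 0 → 1: weight = 16, length = 2, mean = 16/2 ≈ 8.000
Minimum mean = 4.000, attained e.g. along the cycle 1 → 1 with weight 4 and length 1. So λ(A) = 4/1 = 4.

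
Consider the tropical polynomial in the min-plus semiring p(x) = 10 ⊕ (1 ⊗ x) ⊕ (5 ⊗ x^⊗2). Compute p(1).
p(1) = 2

A tropical monomial a ⊗ x^⊗i evaluates to a + i · x. Evaluating each term at x = 1:
  Term 0 contributes 10 + 0 · 1 = 10
  Term 1 contributes 1 + 1 · 1 = 2
  Term 2 contributes 5 + 2 · 1 = 7
p(1) = ⊕ of these = min[10, 2, 7] = 2.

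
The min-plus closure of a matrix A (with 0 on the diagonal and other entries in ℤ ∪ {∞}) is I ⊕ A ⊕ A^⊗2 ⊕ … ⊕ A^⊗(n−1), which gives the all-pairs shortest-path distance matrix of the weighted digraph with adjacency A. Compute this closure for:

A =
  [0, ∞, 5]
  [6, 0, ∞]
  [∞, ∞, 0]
Closure =
  [0, ∞, 5]
  [6, 0, 11]
  [∞, ∞, 0]

This is the Floyd-Warshall all-pairs shortest-path computation. For each intermediate vertex k = 0, 1, …, 2, update dist[i][j] ← min(dist[i][j], dist[i][k] + dist[k][j]). The final matrix gives, for each (i, j), the minimum total weight of any directed path from i to j (possibly empty when i = j).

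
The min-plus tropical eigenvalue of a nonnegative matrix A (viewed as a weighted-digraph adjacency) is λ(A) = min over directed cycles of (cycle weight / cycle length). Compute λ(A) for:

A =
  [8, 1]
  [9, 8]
λ(A) = 5

Enumerate directed cycles and compute their means (weight / length). Sample:
  cycle 0 → 0: weight = 8, length = 1, mean = 8/1 ≈ 8.000
  cycle 1 → 1: weight = 8, length = 1, mean = 8/1 ≈ 8.000
  cycle 0 → 1 → 0: weight = 10, length = 2, mean = 10/2 ≈ 5.000
  cycle 1 → 0 → 1: weight = 10, length = 2, mean = 10/2 ≈ 5.000
Minimum mean = 5.000, attained e.g. along the cycle 0 → 1 → 0 with weight 10 and length 2. So λ(A) = 10/2 = 5.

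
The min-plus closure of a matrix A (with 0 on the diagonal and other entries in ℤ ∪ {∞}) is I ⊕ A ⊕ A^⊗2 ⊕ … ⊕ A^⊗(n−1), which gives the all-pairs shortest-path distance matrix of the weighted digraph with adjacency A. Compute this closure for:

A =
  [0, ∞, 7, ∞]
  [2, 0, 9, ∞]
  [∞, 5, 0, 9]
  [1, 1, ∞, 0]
Closure =
  [0, 12, 7, 16]
  [2, 0, 9, 18]
  [7, 5, 0, 9]
  [1, 1, 8, 0]

This is the Floyd-Warshall all-pairs shortest-path computation. For each intermediate vertex k = 0, 1, …, 3, update dist[i][j] ← min(dist[i][j], dist[i][k] + dist[k][j]). The final matrix gives, for each (i, j), the minimum total weight of any directed path from i to j (possibly empty when i = j).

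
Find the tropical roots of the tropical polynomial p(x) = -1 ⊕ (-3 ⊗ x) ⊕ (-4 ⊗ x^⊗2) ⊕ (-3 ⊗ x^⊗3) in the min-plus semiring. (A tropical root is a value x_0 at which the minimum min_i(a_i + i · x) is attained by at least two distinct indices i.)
Roots: {-1, 1, 2}

Each tropical root is a break point of the lower envelope of the lines y = a_i + i · x (there are 4 lines, with slopes 0, 1, ..., 3). Only the lines that attain the minimum somewhere contribute to roots; other lines are dominated. Here the surviving (envelope) indices are i = 3, i = 2, i = 1, i = 0.
Intersections between consecutive envelope lines give the roots: for adjacent envelope indices i < j the intersection is x = (a_i − a_j) / (j − i). Reading off the sorted break points: {-1, 1, 2}.
Verification: at each break x_0, at least two indices attain the minimum of min_i(a_i + i · x_0).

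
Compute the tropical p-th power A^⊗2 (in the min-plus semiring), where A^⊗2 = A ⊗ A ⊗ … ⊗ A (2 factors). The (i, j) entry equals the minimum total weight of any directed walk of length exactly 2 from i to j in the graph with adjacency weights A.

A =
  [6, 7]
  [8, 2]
A^⊗2 =
  [12, 9]
  [10, 4]

Each entry (A^⊗2)_ij equals the minimum over all length-2 walks i = v_0 → v_1 → … → v_2 = j of Σ_t A[v_t][v_{t+1}]. For example, for (i, j) = (0, 1) we minimise over 2 possible intermediate vertex sequences; the minimum is 9, attained along the walk 0 → 1 → 1.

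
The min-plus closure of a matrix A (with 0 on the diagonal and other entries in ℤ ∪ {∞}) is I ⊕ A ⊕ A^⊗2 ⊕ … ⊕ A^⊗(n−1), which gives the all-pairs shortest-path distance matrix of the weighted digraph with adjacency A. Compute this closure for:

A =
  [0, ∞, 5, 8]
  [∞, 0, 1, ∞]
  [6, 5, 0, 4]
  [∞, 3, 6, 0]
Closure =
  [0, 10, 5, 8]
  [7, 0, 1, 5]
  [6, 5, 0, 4]
  [10, 3, 4, 0]

This is the Floyd-Warshall all-pairs shortest-path computation. For each intermediate vertex k = 0, 1, …, 3, update dist[i][j] ← min(dist[i][j], dist[i][k] + dist[k][j]). The final matrix gives, for each (i, j), the minimum total weight of any directed path from i to j (possibly empty when i = j).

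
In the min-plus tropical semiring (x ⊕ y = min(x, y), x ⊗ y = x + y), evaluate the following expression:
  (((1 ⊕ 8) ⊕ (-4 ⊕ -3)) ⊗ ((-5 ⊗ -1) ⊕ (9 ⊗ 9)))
(((1 ⊕ 8) ⊕ (-4 ⊕ -3)) ⊗ ((-5 ⊗ -1) ⊕ (9 ⊗ 9))) = -10

Expand innermost to outermost. Recall ⊕ takes the minimum of its arguments and ⊗ takes their sum. Working out the expression (((1 ⊕ 8) ⊕ (-4 ⊕ -3)) ⊗ ((-5 ⊗ -1) ⊕ (9 ⊗ 9))) gives -10.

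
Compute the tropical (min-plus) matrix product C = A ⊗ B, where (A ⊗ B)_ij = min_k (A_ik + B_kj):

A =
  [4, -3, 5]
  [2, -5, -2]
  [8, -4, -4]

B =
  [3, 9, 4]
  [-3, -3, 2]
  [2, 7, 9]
A ⊗ B =
  [-6, -6, -1]
  [-8, -8, -3]
  [-7, -7, -2]

Apply the min-plus product entry-by-entry:
  C[0][0] = min over k of (A[0][0] + B[0][0] = 4 + 3 = 7, A[0][1] + B[1][0] = -3 + -3 = -6, A[0][2] + B[2][0] = 5 + 2 = 7) = -6 (attained at k = 1)
  C[0][1] = min over k of (A[0][0] + B[0][1] = 4 + 9 = 13, A[0][1] + B[1][1] = -3 + -3 = -6, A[0][2] + B[2][1] = 5 + 7 = 12) = -6 (attained at k = 1)
  C[0][2] = min over k of (A[0][0] + B[0][2] = 4 + 4 = 8, A[0][1] + B[1][2] = -3 + 2 = -1, A[0][2] + B[2][2] = 5 + 9 = 14) = -1 (attained at k = 1)
  C[1][0] = min over k of (A[1][0] + B[0][0] = 2 + 3 = 5, A[1][1] + B[1][0] = -5 + -3 = -8, A[1][2] + B[2][0] = -2 + 2 = 0) = -8 (attained at k = 1)
  C[1][1] = min over k of (A[1][0] + B[0][1] = 2 + 9 = 11, A[1][1] + B[1][1] = -5 + -3 = -8, A[1][2] + B[2][1] = -2 + 7 = 5) = -8 (attained at k = 1)
  C[1][2] = min over k of (A[1][0] + B[0][2] = 2 + 4 = 6, A[1][1] + B[1][2] = -5 + 2 = -3, A[1][2] + B[2][2] = -2 + 9 = 7) = -3 (attained at k = 1)
  C[2][0] = min over k of (A[2][0] + B[0][0] = 8 + 3 = 11, A[2][1] + B[1][0] = -4 + -3 = -7, A[2][2] + B[2][0] = -4 + 2 = -2) = -7 (attained at k = 1)
  C[2][1] = min over k of (A[2][0] + B[0][1] = 8 + 9 = 17, A[2][1] + B[1][1] = -4 + -3 = -7, A[2][2] + B[2][1] = -4 + 7 = 3) = -7 (attained at k = 1)
  C[2][2] = min over k of (A[2][0] + B[0][2] = 8 + 4 = 12, A[2][1] + B[1][2] = -4 + 2 = -2, A[2][2] + B[2][2] = -4 + 9 = 5) = -2 (attained at k = 1)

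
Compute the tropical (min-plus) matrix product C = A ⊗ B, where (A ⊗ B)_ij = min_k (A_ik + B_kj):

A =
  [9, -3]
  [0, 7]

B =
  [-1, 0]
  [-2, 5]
A ⊗ B =
  [-5, 2]
  [-1, 0]

Apply the min-plus product entry-by-entry:
  C[0][0] = min over k of (A[0][0] + B[0][0] = 9 + -1 = 8, A[0][1] + B[1][0] = -3 + -2 = -5) = -5 (attained at k = 1)
  C[0][1] = min over k of (A[0][0] + B[0][1] = 9 + 0 = 9, A[0][1] + B[1][1] = -3 + 5 = 2) = 2 (attained at k = 1)
  C[1][0] = min over k of (A[1][0] + B[0][0] = 0 + -1 = -1, A[1][1] + B[1][0] = 7 + -2 = 5) = -1 (attained at k = 0)
  C[1][1] = min over k of (A[1][0] + B[0][1] = 0 + 0 = 0, A[1][1] + B[1][1] = 7 + 5 = 12) = 0 (attained at k = 0)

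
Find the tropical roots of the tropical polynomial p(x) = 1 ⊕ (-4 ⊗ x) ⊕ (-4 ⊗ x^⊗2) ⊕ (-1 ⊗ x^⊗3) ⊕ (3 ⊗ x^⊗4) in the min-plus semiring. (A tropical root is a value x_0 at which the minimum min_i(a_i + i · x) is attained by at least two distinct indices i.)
Roots: {-4, -3, 0, 5}

Each tropical root is a break point of the lower envelope of the lines y = a_i + i · x (there are 5 lines, with slopes 0, 1, ..., 4). Only the lines that attain the minimum somewhere contribute to roots; other lines are dominated. Here the surviving (envelope) indices are i = 4, i = 3, i = 2, i = 1, i = 0.
Intersections between consecutive envelope lines give the roots: for adjacent envelope indices i < j the intersection is x = (a_i − a_j) / (j − i). Reading off the sorted break points: {-4, -3, 0, 5}.
Verification: at each break x_0, at least two indices attain the minimum of min_i(a_i + i · x_0).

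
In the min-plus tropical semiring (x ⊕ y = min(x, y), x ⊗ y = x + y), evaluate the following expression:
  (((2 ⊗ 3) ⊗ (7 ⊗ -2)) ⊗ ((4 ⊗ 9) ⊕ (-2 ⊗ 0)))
(((2 ⊗ 3) ⊗ (7 ⊗ -2)) ⊗ ((4 ⊗ 9) ⊕ (-2 ⊗ 0))) = 8

Expand innermost to outermost. Recall ⊕ takes the minimum of its arguments and ⊗ takes their sum. Working out the expression (((2 ⊗ 3) ⊗ (7 ⊗ -2)) ⊗ ((4 ⊗ 9) ⊕ (-2 ⊗ 0))) gives 8.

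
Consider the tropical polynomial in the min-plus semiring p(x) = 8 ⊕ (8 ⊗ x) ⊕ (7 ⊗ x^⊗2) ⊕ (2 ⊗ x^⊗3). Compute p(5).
p(5) = 8

A tropical monomial a ⊗ x^⊗i evaluates to a + i · x. Evaluating each term at x = 5:
  Term 0 contributes 8 + 0 · 5 = 8
  Term 1 contributes 8 + 1 · 5 = 13
  Term 2 contributes 7 + 2 · 5 = 17
  Term 3 contributes 2 + 3 · 5 = 17
p(5) = ⊕ of these = min[8, 13, 17, 17] = 8.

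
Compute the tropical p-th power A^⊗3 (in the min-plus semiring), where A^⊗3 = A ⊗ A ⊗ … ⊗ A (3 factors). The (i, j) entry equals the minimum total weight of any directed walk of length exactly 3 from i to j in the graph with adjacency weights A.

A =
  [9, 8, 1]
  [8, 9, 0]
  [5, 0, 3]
A^⊗3 =
  [9, 4, 1]
  [8, 3, 0]
  [5, 0, 3]

Each entry (A^⊗3)_ij equals the minimum over all length-3 walks i = v_0 → v_1 → … → v_3 = j of Σ_t A[v_t][v_{t+1}]. For example, for (i, j) = (0, 2) we minimise over 9 possible intermediate vertex sequences; the minimum is 1, attained along the walk 0 → 2 → 1 → 2.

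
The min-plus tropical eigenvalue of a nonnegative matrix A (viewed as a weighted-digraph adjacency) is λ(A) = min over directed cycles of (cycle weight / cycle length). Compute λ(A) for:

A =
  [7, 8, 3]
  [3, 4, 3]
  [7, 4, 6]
λ(A) = 10/3

Enumerate directed cycles and compute their means (weight / length). Sample:
  cycle 0 → 0: weight = 7, length = 1, mean = 7/1 ≈ 7.000
  cycle 1 → 1: weight = 4, length = 1, mean = 4/1 ≈ 4.000
  cycle 2 → 2: weight = 6, length = 1, mean = 6/1 ≈ 6.000
  cycle 0 → 1 → 0: weight = 11, length = 2, mean = 11/2 ≈ 5.500
  cycle 0 → 2 → 0: weight = 10, length = 2, mean = 10/2 ≈ 5.000
  cycle 1 → 0 → 1: weight = 11, length = 2, mean = 11/2 ≈ 5.500
Minimum mean = 3.333, attained e.g. along the cycle 0 → 2 → 1 → 0 with weight 10 and length 3. So λ(A) = 10/3 = 10/3.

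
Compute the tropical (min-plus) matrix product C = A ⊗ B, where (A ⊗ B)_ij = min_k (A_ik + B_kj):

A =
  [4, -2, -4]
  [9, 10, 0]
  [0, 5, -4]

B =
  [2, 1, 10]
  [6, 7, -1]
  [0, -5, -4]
A ⊗ B =
  [-4, -9, -8]
  [0, -5, -4]
  [-4, -9, -8]

Apply the min-plus product entry-by-entry:
  C[0][0] = min over k of (A[0][0] + B[0][0] = 4 + 2 = 6, A[0][1] + B[1][0] = -2 + 6 = 4, A[0][2] + B[2][0] = -4 + 0 = -4) = -4 (attained at k = 2)
  C[0][1] = min over k of (A[0][0] + B[0][1] = 4 + 1 = 5, A[0][1] + B[1][1] = -2 + 7 = 5, A[0][2] + B[2][1] = -4 + -5 = -9) = -9 (attained at k = 2)
  C[0][2] = min over k of (A[0][0] + B[0][2] = 4 + 10 = 14, A[0][1] + B[1][2] = -2 + -1 = -3, A[0][2] + B[2][2] = -4 + -4 = -8) = -8 (attained at k = 2)
  C[1][0] = min over k of (A[1][0] + B[0][0] = 9 + 2 = 11, A[1][1] + B[1][0] = 10 + 6 = 16, A[1][2] + B[2][0] = 0 + 0 = 0) = 0 (attained at k = 2)
  C[1][1] = min over k of (A[1][0] + B[0][1] = 9 + 1 = 10, A[1][1] + B[1][1] = 10 + 7 = 17, A[1][2] + B[2][1] = 0 + -5 = -5) = -5 (attained at k = 2)
  C[1][2] = min over k of (A[1][0] + B[0][2] = 9 + 10 = 19, A[1][1] + B[1][2] = 10 + -1 = 9, A[1][2] + B[2][2] = 0 + -4 = -4) = -4 (attained at k = 2)
  C[2][0] = min over k of (A[2][0] + B[0][0] = 0 + 2 = 2, A[2][1] + B[1][0] = 5 + 6 = 11, A[2][2] + B[2][0] = -4 + 0 = -4) = -4 (attained at k = 2)
  C[2][1] = min over k of (A[2][0] + B[0][1] = 0 + 1 = 1, A[2][1] + B[1][1] = 5 + 7 = 12, A[2][2] + B[2][1] = -4 + -5 = -9) = -9 (attained at k = 2)
  C[2][2] = min over k of (A[2][0] + B[0][2] = 0 + 10 = 10, A[2][1] + B[1][2] = 5 + -1 = 4, A[2][2] + B[2][2] = -4 + -4 = -8) = -8 (attained at k = 2)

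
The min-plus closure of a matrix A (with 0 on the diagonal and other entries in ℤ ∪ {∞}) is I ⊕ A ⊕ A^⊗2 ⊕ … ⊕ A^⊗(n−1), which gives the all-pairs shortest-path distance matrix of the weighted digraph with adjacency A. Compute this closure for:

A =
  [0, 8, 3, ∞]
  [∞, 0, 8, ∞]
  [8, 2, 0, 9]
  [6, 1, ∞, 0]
Closure =
  [0, 5, 3, 12]
  [16, 0, 8, 17]
  [8, 2, 0, 9]
  [6, 1, 9, 0]

This is the Floyd-Warshall all-pairs shortest-path computation. For each intermediate vertex k = 0, 1, …, 3, update dist[i][j] ← min(dist[i][j], dist[i][k] + dist[k][j]). The final matrix gives, for each (i, j), the minimum total weight of any directed path from i to j (possibly empty when i = j).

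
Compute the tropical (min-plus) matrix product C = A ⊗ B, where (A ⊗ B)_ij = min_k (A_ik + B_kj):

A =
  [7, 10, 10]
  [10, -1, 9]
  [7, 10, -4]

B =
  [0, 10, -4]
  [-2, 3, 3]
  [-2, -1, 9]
A ⊗ B =
  [7, 9, 3]
  [-3, 2, 2]
  [-6, -5, 3]

Apply the min-plus product entry-by-entry:
  C[0][0] = min over k of (A[0][0] + B[0][0] = 7 + 0 = 7, A[0][1] + B[1][0] = 10 + -2 = 8, A[0][2] + B[2][0] = 10 + -2 = 8) = 7 (attained at k = 0)
  C[0][1] = min over k of (A[0][0] + B[0][1] = 7 + 10 = 17, A[0][1] + B[1][1] = 10 + 3 = 13, A[0][2] + B[2][1] = 10 + -1 = 9) = 9 (attained at k = 2)
  C[0][2] = min over k of (A[0][0] + B[0][2] = 7 + -4 = 3, A[0][1] + B[1][2] = 10 + 3 = 13, A[0][2] + B[2][2] = 10 + 9 = 19) = 3 (attained at k = 0)
  C[1][0] = min over k of (A[1][0] + B[0][0] = 10 + 0 = 10, A[1][1] + B[1][0] = -1 + -2 = -3, A[1][2] + B[2][0] = 9 + -2 = 7) = -3 (attained at k = 1)
  C[1][1] = min over k of (A[1][0] + B[0][1] = 10 + 10 = 20, A[1][1] + B[1][1] = -1 + 3 = 2, A[1][2] + B[2][1] = 9 + -1 = 8) = 2 (attained at k = 1)
  C[1][2] = min over k of (A[1][0] + B[0][2] = 10 + -4 = 6, A[1][1] + B[1][2] = -1 + 3 = 2, A[1][2] + B[2][2] = 9 + 9 = 18) = 2 (attained at k = 1)
  C[2][0] = min over k of (A[2][0] + B[0][0] = 7 + 0 = 7, A[2][1] + B[1][0] = 10 + -2 = 8, A[2][2] + B[2][0] = -4 + -2 = -6) = -6 (attained at k = 2)
  C[2][1] = min over k of (A[2][0] + B[0][1] = 7 + 10 = 17, A[2][1] + B[1][1] = 10 + 3 = 13, A[2][2] + B[2][1] = -4 + -1 = -5) = -5 (attained at k = 2)
  C[2][2] = min over k of (A[2][0] + B[0][2] = 7 + -4 = 3, A[2][1] + B[1][2] = 10 + 3 = 13, A[2][2] + B[2][2] = -4 + 9 = 5) = 3 (attained at k = 0)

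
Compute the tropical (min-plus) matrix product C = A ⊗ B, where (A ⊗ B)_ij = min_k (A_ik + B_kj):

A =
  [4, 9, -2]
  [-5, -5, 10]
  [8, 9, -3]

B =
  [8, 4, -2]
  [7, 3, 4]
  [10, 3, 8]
A ⊗ B =
  [8, 1, 2]
  [2, -2, -7]
  [7, 0, 5]

Apply the min-plus product entry-by-entry:
  C[0][0] = min over k of (A[0][0] + B[0][0] = 4 + 8 = 12, A[0][1] + B[1][0] = 9 + 7 = 16, A[0][2] + B[2][0] = -2 + 10 = 8) = 8 (attained at k = 2)
  C[0][1] = min over k of (A[0][0] + B[0][1] = 4 + 4 = 8, A[0][1] + B[1][1] = 9 + 3 = 12, A[0][2] + B[2][1] = -2 + 3 = 1) = 1 (attained at k = 2)
  C[0][2] = min over k of (A[0][0] + B[0][2] = 4 + -2 = 2, A[0][1] + B[1][2] = 9 + 4 = 13, A[0][2] + B[2][2] = -2 + 8 = 6) = 2 (attained at k = 0)
  C[1][0] = min over k of (A[1][0] + B[0][0] = -5 + 8 = 3, A[1][1] + B[1][0] = -5 + 7 = 2, A[1][2] + B[2][0] = 10 + 10 = 20) = 2 (attained at k = 1)
  C[1][1] = min over k of (A[1][0] + B[0][1] = -5 + 4 = -1, A[1][1] + B[1][1] = -5 + 3 = -2, A[1][2] + B[2][1] = 10 + 3 = 13) = -2 (attained at k = 1)
  C[1][2] = min over k of (A[1][0] + B[0][2] = -5 + -2 = -7, A[1][1] + B[1][2] = -5 + 4 = -1, A[1][2] + B[2][2] = 10 + 8 = 18) = -7 (attained at k = 0)
  C[2][0] = min over k of (A[2][0] + B[0][0] = 8 + 8 = 16, A[2][1] + B[1][0] = 9 + 7 = 16, A[2][2] + B[2][0] = -3 + 10 = 7) = 7 (attained at k = 2)
  C[2][1] = min over k of (A[2][0] + B[0][1] = 8 + 4 = 12, A[2][1] + B[1][1] = 9 + 3 = 12, A[2][2] + B[2][1] = -3 + 3 = 0) = 0 (attained at k = 2)
  C[2][2] = min over k of (A[2][0] + B[0][2] = 8 + -2 = 6, A[2][1] + B[1][2] = 9 + 4 = 13, A[2][2] + B[2][2] = -3 + 8 = 5) = 5 (attained at k = 2)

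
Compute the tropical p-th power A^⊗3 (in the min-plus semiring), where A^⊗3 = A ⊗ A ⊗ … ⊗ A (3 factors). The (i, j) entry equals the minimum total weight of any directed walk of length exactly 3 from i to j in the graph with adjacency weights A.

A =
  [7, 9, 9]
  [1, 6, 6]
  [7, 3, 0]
A^⊗3 =
  [13, 12, 9]
  [10, 9, 6]
  [4, 3, 0]

Each entry (A^⊗3)_ij equals the minimum over all length-3 walks i = v_0 → v_1 → … → v_3 = j of Σ_t A[v_t][v_{t+1}]. For example, for (i, j) = (0, 2) we minimise over 9 possible intermediate vertex sequences; the minimum is 9, attained along the walk 0 → 2 → 2 → 2.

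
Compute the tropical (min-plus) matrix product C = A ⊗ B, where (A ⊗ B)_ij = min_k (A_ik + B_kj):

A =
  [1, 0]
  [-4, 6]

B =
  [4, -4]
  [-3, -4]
A ⊗ B =
  [-3, -4]
  [0, -8]

Apply the min-plus product entry-by-entry:
  C[0][0] = min over k of (A[0][0] + B[0][0] = 1 + 4 = 5, A[0][1] + B[1][0] = 0 + -3 = -3) = -3 (attained at k = 1)
  C[0][1] = min over k of (A[0][0] + B[0][1] = 1 + -4 = -3, A[0][1] + B[1][1] = 0 + -4 = -4) = -4 (attained at k = 1)
  C[1][0] = min over k of (A[1][0] + B[0][0] = -4 + 4 = 0, A[1][1] + B[1][0] = 6 + -3 = 3) = 0 (attained at k = 0)
  C[1][1] = min over k of (A[1][0] + B[0][1] = -4 + -4 = -8, A[1][1] + B[1][1] = 6 + -4 = 2) = -8 (attained at k = 0)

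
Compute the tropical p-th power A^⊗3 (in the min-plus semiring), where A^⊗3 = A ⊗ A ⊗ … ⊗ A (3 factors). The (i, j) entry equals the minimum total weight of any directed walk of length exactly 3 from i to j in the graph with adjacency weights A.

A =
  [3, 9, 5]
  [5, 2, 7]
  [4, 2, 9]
A^⊗3 =
  [9, 9, 11]
  [9, 6, 11]
  [9, 6, 11]

Each entry (A^⊗3)_ij equals the minimum over all length-3 walks i = v_0 → v_1 → … → v_3 = j of Σ_t A[v_t][v_{t+1}]. For example, for (i, j) = (0, 2) we minimise over 9 possible intermediate vertex sequences; the minimum is 11, attained along the walk 0 → 0 → 0 → 2.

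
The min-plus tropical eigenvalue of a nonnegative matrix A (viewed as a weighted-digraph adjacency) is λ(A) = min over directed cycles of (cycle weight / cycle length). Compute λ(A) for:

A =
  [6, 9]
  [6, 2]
λ(A) = 2

Enumerate directed cycles and compute their means (weight / length). Sample:
  cycle 0 → 0: weight = 6, length = 1, mean = 6/1 ≈ 6.000
  cycle 1 → 1: weight = 2, length = 1, mean = 2/1 ≈ 2.000
  cycle 0 → 1 → 0: weight = 15, length = 2, mean = 15/2 ≈ 7.500
  cycle 1 → 0 → 1: weight = 15, length = 2, mean = 15/2 ≈ 7.500
Minimum mean = 2.000, attained e.g. along the cycle 1 → 1 with weight 2 and length 1. So λ(A) = 2/1 = 2.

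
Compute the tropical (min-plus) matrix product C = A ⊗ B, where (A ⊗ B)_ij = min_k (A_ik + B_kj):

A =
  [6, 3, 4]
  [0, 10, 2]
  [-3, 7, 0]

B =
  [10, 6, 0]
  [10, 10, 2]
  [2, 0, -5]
A ⊗ B =
  [6, 4, -1]
  [4, 2, -3]
  [2, 0, -5]

Apply the min-plus product entry-by-entry:
  C[0][0] = min over k of (A[0][0] + B[0][0] = 6 + 10 = 16, A[0][1] + B[1][0] = 3 + 10 = 13, A[0][2] + B[2][0] = 4 + 2 = 6) = 6 (attained at k = 2)
  C[0][1] = min over k of (A[0][0] + B[0][1] = 6 + 6 = 12, A[0][1] + B[1][1] = 3 + 10 = 13, A[0][2] + B[2][1] = 4 + 0 = 4) = 4 (attained at k = 2)
  C[0][2] = min over k of (A[0][0] + B[0][2] = 6 + 0 = 6, A[0][1] + B[1][2] = 3 + 2 = 5, A[0][2] + B[2][2] = 4 + -5 = -1) = -1 (attained at k = 2)
  C[1][0] = min over k of (A[1][0] + B[0][0] = 0 + 10 = 10, A[1][1] + B[1][0] = 10 + 10 = 20, A[1][2] + B[2][0] = 2 + 2 = 4) = 4 (attained at k = 2)
  C[1][1] = min over k of (A[1][0] + B[0][1] = 0 + 6 = 6, A[1][1] + B[1][1] = 10 + 10 = 20, A[1][2] + B[2][1] = 2 + 0 = 2) = 2 (attained at k = 2)
  C[1][2] = min over k of (A[1][0] + B[0][2] = 0 + 0 = 0, A[1][1] + B[1][2] = 10 + 2 = 12, A[1][2] + B[2][2] = 2 + -5 = -3) = -3 (attained at k = 2)
  C[2][0] = min over k of (A[2][0] + B[0][0] = -3 + 10 = 7, A[2][1] + B[1][0] = 7 + 10 = 17, A[2][2] + B[2][0] = 0 + 2 = 2) = 2 (attained at k = 2)
  C[2][1] = min over k of (A[2][0] + B[0][1] = -3 + 6 = 3, A[2][1] + B[1][1] = 7 + 10 = 17, A[2][2] + B[2][1] = 0 + 0 = 0) = 0 (attained at k = 2)
  C[2][2] = min over k of (A[2][0] + B[0][2] = -3 + 0 = -3, A[2][1] + B[1][2] = 7 + 2 = 9, A[2][2] + B[2][2] = 0 + -5 = -5) = -5 (attained at k = 2)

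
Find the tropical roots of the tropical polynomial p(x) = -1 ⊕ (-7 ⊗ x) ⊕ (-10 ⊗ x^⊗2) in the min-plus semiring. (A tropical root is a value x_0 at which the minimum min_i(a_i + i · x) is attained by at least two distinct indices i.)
Roots: {3, 6}

Each tropical root is a break point of the lower envelope of the lines y = a_i + i · x (there are 3 lines, with slopes 0, 1, ..., 2). Only the lines that attain the minimum somewhere contribute to roots; other lines are dominated. Here the surviving (envelope) indices are i = 2, i = 1, i = 0.
Intersections between consecutive envelope lines give the roots: for adjacent envelope indices i < j the intersection is x = (a_i − a_j) / (j − i). Reading off the sorted break points: {3, 6}.
Verification: at each break x_0, at least two indices attain the minimum of min_i(a_i + i · x_0).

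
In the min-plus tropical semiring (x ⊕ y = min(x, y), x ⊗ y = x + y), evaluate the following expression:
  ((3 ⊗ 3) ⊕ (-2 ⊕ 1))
((3 ⊗ 3) ⊕ (-2 ⊕ 1)) = -2

Expand innermost to outermost. Recall ⊕ takes the minimum of its arguments and ⊗ takes their sum. Working out the expression ((3 ⊗ 3) ⊕ (-2 ⊕ 1)) gives -2.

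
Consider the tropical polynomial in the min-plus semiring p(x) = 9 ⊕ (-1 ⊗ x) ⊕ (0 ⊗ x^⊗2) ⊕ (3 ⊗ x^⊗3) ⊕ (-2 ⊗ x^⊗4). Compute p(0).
p(0) = -2

A tropical monomial a ⊗ x^⊗i evaluates to a + i · x. Evaluating each term at x = 0:
  Term 0 contributes 9 + 0 · 0 = 9
  Term 1 contributes -1 + 1 · 0 = -1
  Term 2 contributes 0 + 2 · 0 = 0
  Term 3 contributes 3 + 3 · 0 = 3
  Term 4 contributes -2 + 4 · 0 = -2
p(0) = ⊕ of these = min[9, -1, 0, 3, -2] = -2.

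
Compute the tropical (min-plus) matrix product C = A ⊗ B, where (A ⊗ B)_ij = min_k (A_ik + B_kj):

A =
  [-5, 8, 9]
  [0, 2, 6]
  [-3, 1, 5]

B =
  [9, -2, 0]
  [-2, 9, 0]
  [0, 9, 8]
A ⊗ B =
  [4, -7, -5]
  [0, -2, 0]
  [-1, -5, -3]

Apply the min-plus product entry-by-entry:
  C[0][0] = min over k of (A[0][0] + B[0][0] = -5 + 9 = 4, A[0][1] + B[1][0] = 8 + -2 = 6, A[0][2] + B[2][0] = 9 + 0 = 9) = 4 (attained at k = 0)
  C[0][1] = min over k of (A[0][0] + B[0][1] = -5 + -2 = -7, A[0][1] + B[1][1] = 8 + 9 = 17, A[0][2] + B[2][1] = 9 + 9 = 18) = -7 (attained at k = 0)
  C[0][2] = min over k of (A[0][0] + B[0][2] = -5 + 0 = -5, A[0][1] + B[1][2] = 8 + 0 = 8, A[0][2] + B[2][2] = 9 + 8 = 17) = -5 (attained at k = 0)
  C[1][0] = min over k of (A[1][0] + B[0][0] = 0 + 9 = 9, A[1][1] + B[1][0] = 2 + -2 = 0, A[1][2] + B[2][0] = 6 + 0 = 6) = 0 (attained at k = 1)
  C[1][1] = min over k of (A[1][0] + B[0][1] = 0 + -2 = -2, A[1][1] + B[1][1] = 2 + 9 = 11, A[1][2] + B[2][1] = 6 + 9 = 15) = -2 (attained at k = 0)
  C[1][2] = min over k of (A[1][0] + B[0][2] = 0 + 0 = 0, A[1][1] + B[1][2] = 2 + 0 = 2, A[1][2] + B[2][2] = 6 + 8 = 14) = 0 (attained at k = 0)
  C[2][0] = min over k of (A[2][0] + B[0][0] = -3 + 9 = 6, A[2][1] + B[1][0] = 1 + -2 = -1, A[2][2] + B[2][0] = 5 + 0 = 5) = -1 (attained at k = 1)
  C[2][1] = min over k of (A[2][0] + B[0][1] = -3 + -2 = -5, A[2][1] + B[1][1] = 1 + 9 = 10, A[2][2] + B[2][1] = 5 + 9 = 14) = -5 (attained at k = 0)
  C[2][2] = min over k of (A[2][0] + B[0][2] = -3 + 0 = -3, A[2][1] + B[1][2] = 1 + 0 = 1, A[2][2] + B[2][2] = 5 + 8 = 13) = -3 (attained at k = 0)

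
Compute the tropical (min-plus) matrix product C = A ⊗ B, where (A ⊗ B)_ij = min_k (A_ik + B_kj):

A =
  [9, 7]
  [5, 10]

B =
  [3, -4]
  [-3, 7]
A ⊗ B =
  [4, 5]
  [7, 1]

Apply the min-plus product entry-by-entry:
  C[0][0] = min over k of (A[0][0] + B[0][0] = 9 + 3 = 12, A[0][1] + B[1][0] = 7 + -3 = 4) = 4 (attained at k = 1)
  C[0][1] = min over k of (A[0][0] + B[0][1] = 9 + -4 = 5, A[0][1] + B[1][1] = 7 + 7 = 14) = 5 (attained at k = 0)
  C[1][0] = min over k of (A[1][0] + B[0][0] = 5 + 3 = 8, A[1][1] + B[1][0] = 10 + -3 = 7) = 7 (attained at k = 1)
  C[1][1] = min over k of (A[1][0] + B[0][1] = 5 + -4 = 1, A[1][1] + B[1][1] = 10 + 7 = 17) = 1 (attained at k = 0)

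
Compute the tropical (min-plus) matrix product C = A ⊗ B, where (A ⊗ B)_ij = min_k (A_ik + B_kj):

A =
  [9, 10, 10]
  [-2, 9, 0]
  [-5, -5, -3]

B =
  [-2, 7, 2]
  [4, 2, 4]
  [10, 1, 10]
A ⊗ B =
  [7, 11, 11]
  [-4, 1, 0]
  [-7, -3, -3]

Apply the min-plus product entry-by-entry:
  C[0][0] = min over k of (A[0][0] + B[0][0] = 9 + -2 = 7, A[0][1] + B[1][0] = 10 + 4 = 14, A[0][2] + B[2][0] = 10 + 10 = 20) = 7 (attained at k = 0)
  C[0][1] = min over k of (A[0][0] + B[0][1] = 9 + 7 = 16, A[0][1] + B[1][1] = 10 + 2 = 12, A[0][2] + B[2][1] = 10 + 1 = 11) = 11 (attained at k = 2)
  C[0][2] = min over k of (A[0][0] + B[0][2] = 9 + 2 = 11, A[0][1] + B[1][2] = 10 + 4 = 14, A[0][2] + B[2][2] = 10 + 10 = 20) = 11 (attained at k = 0)
  C[1][0] = min over k of (A[1][0] + B[0][0] = -2 + -2 = -4, A[1][1] + B[1][0] = 9 + 4 = 13, A[1][2] + B[2][0] = 0 + 10 = 10) = -4 (attained at k = 0)
  C[1][1] = min over k of (A[1][0] + B[0][1] = -2 + 7 = 5, A[1][1] + B[1][1] = 9 + 2 = 11, A[1][2] + B[2][1] = 0 + 1 = 1) = 1 (attained at k = 2)
  C[1][2] = min over k of (A[1][0] + B[0][2] = -2 + 2 = 0, A[1][1] + B[1][2] = 9 + 4 = 13, A[1][2] + B[2][2] = 0 + 10 = 10) = 0 (attained at k = 0)
  C[2][0] = min over k of (A[2][0] + B[0][0] = -5 + -2 = -7, A[2][1] + B[1][0] = -5 + 4 = -1, A[2][2] + B[2][0] = -3 + 10 = 7) = -7 (attained at k = 0)
  C[2][1] = min over k of (A[2][0] + B[0][1] = -5 + 7 = 2, A[2][1] + B[1][1] = -5 + 2 = -3, A[2][2] + B[2][1] = -3 + 1 = -2) = -3 (attained at k = 1)
  C[2][2] = min over k of (A[2][0] + B[0][2] = -5 + 2 = -3, A[2][1] + B[1][2] = -5 + 4 = -1, A[2][2] + B[2][2] = -3 + 10 = 7) = -3 (attained at k = 0)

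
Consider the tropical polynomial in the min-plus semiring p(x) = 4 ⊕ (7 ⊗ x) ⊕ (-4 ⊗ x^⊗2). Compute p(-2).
p(-2) = -8

A tropical monomial a ⊗ x^⊗i evaluates to a + i · x. Evaluating each term at x = -2:
  Term 0 contributes 4 + 0 · -2 = 4
  Term 1 contributes 7 + 1 · -2 = 5
  Term 2 contributes -4 + 2 · -2 = -8
p(-2) = ⊕ of these = min[4, 5, -8] = -8.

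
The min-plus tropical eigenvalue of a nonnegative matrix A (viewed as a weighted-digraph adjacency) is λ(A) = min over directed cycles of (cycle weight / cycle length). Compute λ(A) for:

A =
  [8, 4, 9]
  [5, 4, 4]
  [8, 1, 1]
λ(A) = 1

Enumerate directed cycles and compute their means (weight / length). Sample:
  cycle 0 → 0: weight = 8, length = 1, mean = 8/1 ≈ 8.000
  cycle 1 → 1: weight = 4, length = 1, mean = 4/1 ≈ 4.000
  cycle 2 → 2: weight = 1, length = 1, mean = 1/1 ≈ 1.000
  cycle 0 → 1 → 0: weight = 9, length = 2, mean = 9/2 ≈ 4.500
  cycle 0 → 2 → 0: weight = 17, length = 2, mean = 17/2 ≈ 8.500
  cycle 1 → 0 → 1: weight = 9, length = 2, mean = 9/2 ≈ 4.500
Minimum mean = 1.000, attained e.g. along the cycle 2 → 2 with weight 1 and length 1. So λ(A) = 1/1 = 1.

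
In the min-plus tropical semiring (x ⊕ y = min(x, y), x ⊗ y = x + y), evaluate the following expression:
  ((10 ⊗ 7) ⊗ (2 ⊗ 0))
((10 ⊗ 7) ⊗ (2 ⊗ 0)) = 19

Expand innermost to outermost. Recall ⊕ takes the minimum of its arguments and ⊗ takes their sum. Working out the expression ((10 ⊗ 7) ⊗ (2 ⊗ 0)) gives 19.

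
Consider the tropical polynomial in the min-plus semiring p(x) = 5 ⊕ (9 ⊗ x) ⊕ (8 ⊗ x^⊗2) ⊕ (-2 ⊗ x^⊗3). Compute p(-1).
p(-1) = -5

A tropical monomial a ⊗ x^⊗i evaluates to a + i · x. Evaluating each term at x = -1:
  Term 0 contributes 5 + 0 · -1 = 5
  Term 1 contributes 9 + 1 · -1 = 8
  Term 2 contributes 8 + 2 · -1 = 6
  Term 3 contributes -2 + 3 · -1 = -5
p(-1) = ⊕ of these = min[5, 8, 6, -5] = -5.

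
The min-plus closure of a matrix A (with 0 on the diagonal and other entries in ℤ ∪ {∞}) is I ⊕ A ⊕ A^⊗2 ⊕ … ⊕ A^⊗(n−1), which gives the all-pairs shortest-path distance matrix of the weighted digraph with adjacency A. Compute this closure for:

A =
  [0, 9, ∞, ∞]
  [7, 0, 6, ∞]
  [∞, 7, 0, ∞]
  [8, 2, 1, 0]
Closure =
  [0, 9, 15, ∞]
  [7, 0, 6, ∞]
  [14, 7, 0, ∞]
  [8, 2, 1, 0]

This is the Floyd-Warshall all-pairs shortest-path computation. For each intermediate vertex k = 0, 1, …, 3, update dist[i][j] ← min(dist[i][j], dist[i][k] + dist[k][j]). The final matrix gives, for each (i, j), the minimum total weight of any directed path from i to j (possibly empty when i = j).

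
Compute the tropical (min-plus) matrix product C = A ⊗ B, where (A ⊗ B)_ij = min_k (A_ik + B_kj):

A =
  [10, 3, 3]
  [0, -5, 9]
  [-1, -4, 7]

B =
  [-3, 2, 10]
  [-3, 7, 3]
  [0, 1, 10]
A ⊗ B =
  [0, 4, 6]
  [-8, 2, -2]
  [-7, 1, -1]

Apply the min-plus product entry-by-entry:
  C[0][0] = min over k of (A[0][0] + B[0][0] = 10 + -3 = 7, A[0][1] + B[1][0] = 3 + -3 = 0, A[0][2] + B[2][0] = 3 + 0 = 3) = 0 (attained at k = 1)
  C[0][1] = min over k of (A[0][0] + B[0][1] = 10 + 2 = 12, A[0][1] + B[1][1] = 3 + 7 = 10, A[0][2] + B[2][1] = 3 + 1 = 4) = 4 (attained at k = 2)
  C[0][2] = min over k of (A[0][0] + B[0][2] = 10 + 10 = 20, A[0][1] + B[1][2] = 3 + 3 = 6, A[0][2] + B[2][2] = 3 + 10 = 13) = 6 (attained at k = 1)
  C[1][0] = min over k of (A[1][0] + B[0][0] = 0 + -3 = -3, A[1][1] + B[1][0] = -5 + -3 = -8, A[1][2] + B[2][0] = 9 + 0 = 9) = -8 (attained at k = 1)
  C[1][1] = min over k of (A[1][0] + B[0][1] = 0 + 2 = 2, A[1][1] + B[1][1] = -5 + 7 = 2, A[1][2] + B[2][1] = 9 + 1 = 10) = 2 (attained at k = 0)
  C[1][2] = min over k of (A[1][0] + B[0][2] = 0 + 10 = 10, A[1][1] + B[1][2] = -5 + 3 = -2, A[1][2] + B[2][2] = 9 + 10 = 19) = -2 (attained at k = 1)
  C[2][0] = min over k of (A[2][0] + B[0][0] = -1 + -3 = -4, A[2][1] + B[1][0] = -4 + -3 = -7, A[2][2] + B[2][0] = 7 + 0 = 7) = -7 (attained at k = 1)
  C[2][1] = min over k of (A[2][0] + B[0][1] = -1 + 2 = 1, A[2][1] + B[1][1] = -4 + 7 = 3, A[2][2] + B[2][1] = 7 + 1 = 8) = 1 (attained at k = 0)
  C[2][2] = min over k of (A[2][0] + B[0][2] = -1 + 10 = 9, A[2][1] + B[1][2] = -4 + 3 = -1, A[2][2] + B[2][2] = 7 + 10 = 17) = -1 (attained at k = 1)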